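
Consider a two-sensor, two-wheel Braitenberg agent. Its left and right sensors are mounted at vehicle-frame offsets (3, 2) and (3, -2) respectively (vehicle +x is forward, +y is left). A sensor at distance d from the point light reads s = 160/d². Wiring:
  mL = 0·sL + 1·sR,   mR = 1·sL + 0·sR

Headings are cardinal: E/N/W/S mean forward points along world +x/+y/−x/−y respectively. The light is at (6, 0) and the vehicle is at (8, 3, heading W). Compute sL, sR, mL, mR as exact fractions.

80 80/13 80/13 80

left sensor world pos  = (5, 1); dL² = 2
right sensor world pos = (5, 5); dR² = 26
sL = 160/2 = 80
sR = 160/26 = 80/13
mL = 0·sL + 1·sR = 80/13
mR = 1·sL + 0·sR = 80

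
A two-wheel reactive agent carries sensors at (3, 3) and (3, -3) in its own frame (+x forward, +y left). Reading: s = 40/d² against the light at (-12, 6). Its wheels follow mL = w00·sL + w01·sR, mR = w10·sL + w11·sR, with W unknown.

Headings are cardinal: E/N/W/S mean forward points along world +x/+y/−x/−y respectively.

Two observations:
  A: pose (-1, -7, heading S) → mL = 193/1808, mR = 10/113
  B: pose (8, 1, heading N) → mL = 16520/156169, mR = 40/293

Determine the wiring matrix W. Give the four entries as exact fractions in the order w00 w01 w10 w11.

1/2 1/2 1 0

obs A: pose=(-1,-7,S) → sL=10/113, sR=1/8, mL=193/1808, mR=10/113
obs B: pose=(8,1,N) → sL=40/293, sR=40/533, mL=16520/156169, mR=40/293
sensor matrix S = [[10/113, 1/8], [40/293, 40/533]]; det S = -183945/17647097
solve [mL_A; mL_B] = S·[w00; w01] and [mR_A; mR_B] = S·[w10; w11]:
  w00 = 1/2, w01 = 1/2, w10 = 1, w11 = 0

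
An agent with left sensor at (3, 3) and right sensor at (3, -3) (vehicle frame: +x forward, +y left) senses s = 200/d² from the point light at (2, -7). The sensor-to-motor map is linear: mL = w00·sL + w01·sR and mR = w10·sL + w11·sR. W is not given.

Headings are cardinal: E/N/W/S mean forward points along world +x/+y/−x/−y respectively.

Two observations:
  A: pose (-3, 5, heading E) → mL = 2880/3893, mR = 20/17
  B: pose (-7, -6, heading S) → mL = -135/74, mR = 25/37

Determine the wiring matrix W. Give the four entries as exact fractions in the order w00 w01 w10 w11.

-1/2 1/2 0 1/2

obs A: pose=(-3,5,E) → sL=200/229, sR=40/17, mL=2880/3893, mR=20/17
obs B: pose=(-7,-6,S) → sL=5, sR=50/37, mL=-135/74, mR=25/37
sensor matrix S = [[200/229, 40/17], [5, 50/37]]; det S = -1524600/144041
solve [mL_A; mL_B] = S·[w00; w01] and [mR_A; mR_B] = S·[w10; w11]:
  w00 = -1/2, w01 = 1/2, w10 = 0, w11 = 1/2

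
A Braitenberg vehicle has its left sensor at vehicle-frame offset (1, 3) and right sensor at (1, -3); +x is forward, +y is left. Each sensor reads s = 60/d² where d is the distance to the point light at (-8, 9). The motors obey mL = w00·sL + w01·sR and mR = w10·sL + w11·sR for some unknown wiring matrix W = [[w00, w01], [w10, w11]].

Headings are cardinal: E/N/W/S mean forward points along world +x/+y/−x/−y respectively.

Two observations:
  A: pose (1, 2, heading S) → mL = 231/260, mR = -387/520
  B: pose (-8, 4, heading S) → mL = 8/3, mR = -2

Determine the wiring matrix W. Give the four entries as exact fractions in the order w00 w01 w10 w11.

1 1 -1/2 -1

obs A: pose=(1,2,S) → sL=15/52, sR=3/5, mL=231/260, mR=-387/520
obs B: pose=(-8,4,S) → sL=4/3, sR=4/3, mL=8/3, mR=-2
sensor matrix S = [[15/52, 3/5], [4/3, 4/3]]; det S = -27/65
solve [mL_A; mL_B] = S·[w00; w01] and [mR_A; mR_B] = S·[w10; w11]:
  w00 = 1, w01 = 1, w10 = -1/2, w11 = -1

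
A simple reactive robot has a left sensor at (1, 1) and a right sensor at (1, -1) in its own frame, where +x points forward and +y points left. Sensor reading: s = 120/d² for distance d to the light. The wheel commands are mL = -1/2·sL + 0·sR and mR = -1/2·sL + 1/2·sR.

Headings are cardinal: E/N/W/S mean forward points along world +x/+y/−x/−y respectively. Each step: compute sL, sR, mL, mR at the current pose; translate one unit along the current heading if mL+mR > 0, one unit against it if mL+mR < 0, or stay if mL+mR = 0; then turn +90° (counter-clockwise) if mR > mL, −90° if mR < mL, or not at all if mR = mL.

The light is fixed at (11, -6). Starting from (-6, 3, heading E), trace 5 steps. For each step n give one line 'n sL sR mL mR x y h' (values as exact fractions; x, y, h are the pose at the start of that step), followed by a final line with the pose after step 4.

n=0: pose=(-6,3,E); sL=30/89, sR=3/8; mL=-15/89, mR=27/1424; mL+mR=-213/1424 → advance -1; mR−mL=3/16 → turn +1·90°
n=1: pose=(-7,3,N); sL=120/461, sR=120/389; mL=-60/461, mR=4320/179329; mL+mR=-19020/179329 → advance -1; mR−mL=60/389 → turn +1·90°
n=2: pose=(-7,2,W); sL=12/41, sR=60/221; mL=-6/41, mR=-96/9061; mL+mR=-1422/9061 → advance -1; mR−mL=30/221 → turn +1·90°
n=3: pose=(-6,2,S); sL=24/61, sR=120/373; mL=-12/61, mR=-816/22753; mL+mR=-5292/22753 → advance -1; mR−mL=60/373 → turn +1·90°
n=4: pose=(-6,3,E); sL=30/89, sR=3/8; mL=-15/89, mR=27/1424; mL+mR=-213/1424 → advance -1; mR−mL=3/16 → turn +1·90°

0 30/89 3/8 -15/89 27/1424 -6 3 E
1 120/461 120/389 -60/461 4320/179329 -7 3 N
2 12/41 60/221 -6/41 -96/9061 -7 2 W
3 24/61 120/373 -12/61 -816/22753 -6 2 S
4 30/89 3/8 -15/89 27/1424 -6 3 E
final -7 3 N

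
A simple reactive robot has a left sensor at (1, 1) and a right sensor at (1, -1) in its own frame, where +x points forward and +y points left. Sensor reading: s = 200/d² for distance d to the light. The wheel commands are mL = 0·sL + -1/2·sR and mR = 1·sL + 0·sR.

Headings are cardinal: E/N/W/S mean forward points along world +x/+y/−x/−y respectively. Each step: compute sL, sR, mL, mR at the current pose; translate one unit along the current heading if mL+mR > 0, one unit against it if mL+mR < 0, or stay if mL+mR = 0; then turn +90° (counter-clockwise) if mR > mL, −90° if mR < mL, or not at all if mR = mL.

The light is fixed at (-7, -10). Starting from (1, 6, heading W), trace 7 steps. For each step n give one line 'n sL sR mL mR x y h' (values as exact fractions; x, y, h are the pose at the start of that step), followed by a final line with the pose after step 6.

0 100/137 100/169 -50/169 100/137 1 6 W
1 200/289 200/261 -100/261 200/289 0 6 S
2 5/8 10/13 -5/13 5/8 0 5 E
3 40/61 200/337 -100/337 40/61 1 5 N
4 100/137 100/169 -50/169 100/137 1 6 W
5 200/289 200/261 -100/261 200/289 0 6 S
6 5/8 10/13 -5/13 5/8 0 5 E
final 1 5 N

n=0: pose=(1,6,W); sL=100/137, sR=100/169; mL=-50/169, mR=100/137; mL+mR=10050/23153 → advance +1; mR−mL=23750/23153 → turn +1·90°
n=1: pose=(0,6,S); sL=200/289, sR=200/261; mL=-100/261, mR=200/289; mL+mR=23300/75429 → advance +1; mR−mL=81100/75429 → turn +1·90°
n=2: pose=(0,5,E); sL=5/8, sR=10/13; mL=-5/13, mR=5/8; mL+mR=25/104 → advance +1; mR−mL=105/104 → turn +1·90°
n=3: pose=(1,5,N); sL=40/61, sR=200/337; mL=-100/337, mR=40/61; mL+mR=7380/20557 → advance +1; mR−mL=19580/20557 → turn +1·90°
n=4: pose=(1,6,W); sL=100/137, sR=100/169; mL=-50/169, mR=100/137; mL+mR=10050/23153 → advance +1; mR−mL=23750/23153 → turn +1·90°
n=5: pose=(0,6,S); sL=200/289, sR=200/261; mL=-100/261, mR=200/289; mL+mR=23300/75429 → advance +1; mR−mL=81100/75429 → turn +1·90°
n=6: pose=(0,5,E); sL=5/8, sR=10/13; mL=-5/13, mR=5/8; mL+mR=25/104 → advance +1; mR−mL=105/104 → turn +1·90°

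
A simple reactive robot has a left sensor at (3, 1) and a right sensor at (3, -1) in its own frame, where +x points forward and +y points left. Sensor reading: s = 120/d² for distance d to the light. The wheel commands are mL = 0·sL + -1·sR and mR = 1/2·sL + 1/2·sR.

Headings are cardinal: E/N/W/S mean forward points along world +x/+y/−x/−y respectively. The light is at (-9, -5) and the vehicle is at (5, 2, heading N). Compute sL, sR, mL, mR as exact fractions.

120/269 24/65 -24/65 7128/17485

left sensor world pos  = (4, 5); dL² = 269
right sensor world pos = (6, 5); dR² = 325
sL = 120/269 = 120/269
sR = 120/325 = 24/65
mL = 0·sL + -1·sR = -24/65
mR = 1/2·sL + 1/2·sR = 7128/17485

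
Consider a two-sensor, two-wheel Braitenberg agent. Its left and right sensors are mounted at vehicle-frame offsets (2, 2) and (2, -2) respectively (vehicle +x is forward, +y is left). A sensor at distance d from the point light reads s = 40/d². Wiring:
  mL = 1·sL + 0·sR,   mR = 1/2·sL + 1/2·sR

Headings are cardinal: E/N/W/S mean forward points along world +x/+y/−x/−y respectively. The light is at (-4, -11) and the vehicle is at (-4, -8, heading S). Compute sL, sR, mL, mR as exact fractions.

left sensor world pos  = (-2, -10); dL² = 5
right sensor world pos = (-6, -10); dR² = 5
sL = 40/5 = 8
sR = 40/5 = 8
mL = 1·sL + 0·sR = 8
mR = 1/2·sL + 1/2·sR = 8

8 8 8 8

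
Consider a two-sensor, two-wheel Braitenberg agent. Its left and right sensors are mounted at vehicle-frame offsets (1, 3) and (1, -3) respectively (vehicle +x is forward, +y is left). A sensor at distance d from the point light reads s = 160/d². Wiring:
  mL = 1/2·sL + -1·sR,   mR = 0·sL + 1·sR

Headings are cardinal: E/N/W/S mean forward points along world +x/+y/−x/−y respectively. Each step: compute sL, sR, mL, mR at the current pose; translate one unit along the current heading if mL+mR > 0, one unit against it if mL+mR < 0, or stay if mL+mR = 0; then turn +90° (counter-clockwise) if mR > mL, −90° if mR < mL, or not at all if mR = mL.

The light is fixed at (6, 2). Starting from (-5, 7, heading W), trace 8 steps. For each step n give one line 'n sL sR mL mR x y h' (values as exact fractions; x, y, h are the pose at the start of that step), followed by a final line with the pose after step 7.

0 40/37 10/13 -110/481 10/13 -5 7 W
1 160/97 160/241 3760/23377 160/241 -6 7 S
2 16/17 80/61 -872/1037 80/61 -6 6 E
3 160/221 160/89 -28240/19669 160/89 -5 6 N
4 40/37 10/13 -110/481 10/13 -5 7 W
5 160/97 160/241 3760/23377 160/241 -6 7 S
6 16/17 80/61 -872/1037 80/61 -6 6 E
7 160/221 160/89 -28240/19669 160/89 -5 6 N
final -5 7 W

n=0: pose=(-5,7,W); sL=40/37, sR=10/13; mL=-110/481, mR=10/13; mL+mR=20/37 → advance +1; mR−mL=480/481 → turn +1·90°
n=1: pose=(-6,7,S); sL=160/97, sR=160/241; mL=3760/23377, mR=160/241; mL+mR=80/97 → advance +1; mR−mL=11760/23377 → turn +1·90°
n=2: pose=(-6,6,E); sL=16/17, sR=80/61; mL=-872/1037, mR=80/61; mL+mR=8/17 → advance +1; mR−mL=2232/1037 → turn +1·90°
n=3: pose=(-5,6,N); sL=160/221, sR=160/89; mL=-28240/19669, mR=160/89; mL+mR=80/221 → advance +1; mR−mL=63600/19669 → turn +1·90°
n=4: pose=(-5,7,W); sL=40/37, sR=10/13; mL=-110/481, mR=10/13; mL+mR=20/37 → advance +1; mR−mL=480/481 → turn +1·90°
n=5: pose=(-6,7,S); sL=160/97, sR=160/241; mL=3760/23377, mR=160/241; mL+mR=80/97 → advance +1; mR−mL=11760/23377 → turn +1·90°
n=6: pose=(-6,6,E); sL=16/17, sR=80/61; mL=-872/1037, mR=80/61; mL+mR=8/17 → advance +1; mR−mL=2232/1037 → turn +1·90°
n=7: pose=(-5,6,N); sL=160/221, sR=160/89; mL=-28240/19669, mR=160/89; mL+mR=80/221 → advance +1; mR−mL=63600/19669 → turn +1·90°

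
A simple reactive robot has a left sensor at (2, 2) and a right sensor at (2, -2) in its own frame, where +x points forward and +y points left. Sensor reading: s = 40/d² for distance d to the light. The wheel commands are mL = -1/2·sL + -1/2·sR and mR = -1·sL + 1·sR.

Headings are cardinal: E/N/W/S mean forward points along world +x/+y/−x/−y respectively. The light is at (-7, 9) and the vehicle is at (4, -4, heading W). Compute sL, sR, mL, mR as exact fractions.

left sensor world pos  = (2, -6); dL² = 306
right sensor world pos = (2, -2); dR² = 202
sL = 40/306 = 20/153
sR = 40/202 = 20/101
mL = -1/2·sL + -1/2·sR = -2540/15453
mR = -1·sL + 1·sR = 1040/15453

20/153 20/101 -2540/15453 1040/15453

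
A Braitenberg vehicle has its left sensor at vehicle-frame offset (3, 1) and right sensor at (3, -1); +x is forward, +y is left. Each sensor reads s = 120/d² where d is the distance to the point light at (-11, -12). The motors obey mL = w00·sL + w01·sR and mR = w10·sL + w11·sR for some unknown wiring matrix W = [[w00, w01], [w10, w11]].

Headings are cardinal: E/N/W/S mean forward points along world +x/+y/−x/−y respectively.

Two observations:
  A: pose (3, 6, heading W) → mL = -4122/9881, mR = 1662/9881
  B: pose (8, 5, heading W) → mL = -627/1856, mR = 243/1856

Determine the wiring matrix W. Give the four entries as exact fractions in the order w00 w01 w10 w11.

-1 -1/2 1 -1/2

obs A: pose=(3,6,W) → sL=12/41, sR=60/241, mL=-4122/9881, mR=1662/9881
obs B: pose=(8,5,W) → sL=15/64, sR=6/29, mL=-627/1856, mR=243/1856
sensor matrix S = [[12/41, 60/241], [15/64, 6/29]]; det S = 10107/4584784
solve [mL_A; mL_B] = S·[w00; w01] and [mR_A; mR_B] = S·[w10; w11]:
  w00 = -1, w01 = -1/2, w10 = 1, w11 = -1/2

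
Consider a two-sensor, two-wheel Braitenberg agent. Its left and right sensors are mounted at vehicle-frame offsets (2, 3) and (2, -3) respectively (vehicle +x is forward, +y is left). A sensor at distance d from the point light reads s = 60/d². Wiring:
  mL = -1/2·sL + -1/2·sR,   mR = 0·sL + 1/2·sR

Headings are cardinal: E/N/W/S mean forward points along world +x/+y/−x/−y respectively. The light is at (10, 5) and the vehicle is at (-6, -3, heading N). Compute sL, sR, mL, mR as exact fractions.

left sensor world pos  = (-9, -1); dL² = 397
right sensor world pos = (-3, -1); dR² = 205
sL = 60/397 = 60/397
sR = 60/205 = 12/41
mL = -1/2·sL + -1/2·sR = -3612/16277
mR = 0·sL + 1/2·sR = 6/41

60/397 12/41 -3612/16277 6/41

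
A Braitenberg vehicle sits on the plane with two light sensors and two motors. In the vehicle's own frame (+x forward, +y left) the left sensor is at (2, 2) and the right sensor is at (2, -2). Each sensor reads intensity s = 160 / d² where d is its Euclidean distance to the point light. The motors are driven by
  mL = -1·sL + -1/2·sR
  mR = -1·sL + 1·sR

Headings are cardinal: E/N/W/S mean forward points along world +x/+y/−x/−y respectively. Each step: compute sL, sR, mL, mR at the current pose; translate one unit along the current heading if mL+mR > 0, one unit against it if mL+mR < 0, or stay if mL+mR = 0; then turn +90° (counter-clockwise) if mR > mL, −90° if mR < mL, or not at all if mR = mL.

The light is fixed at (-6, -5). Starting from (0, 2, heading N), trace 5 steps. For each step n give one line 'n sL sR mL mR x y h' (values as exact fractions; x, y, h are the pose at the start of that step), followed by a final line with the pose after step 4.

0 160/97 32/29 -6192/2813 -1536/2813 0 2 N
1 5 2 -6 -3 0 1 W
2 160/97 160/41 -14320/3977 8960/3977 1 1 S
3 80/81 80/53 -7480/4293 2240/4293 1 2 E
4 160/97 32/29 -6192/2813 -1536/2813 0 2 N
final 0 1 W

n=0: pose=(0,2,N); sL=160/97, sR=32/29; mL=-6192/2813, mR=-1536/2813; mL+mR=-7728/2813 → advance -1; mR−mL=48/29 → turn +1·90°
n=1: pose=(0,1,W); sL=5, sR=2; mL=-6, mR=-3; mL+mR=-9 → advance -1; mR−mL=3 → turn +1·90°
n=2: pose=(1,1,S); sL=160/97, sR=160/41; mL=-14320/3977, mR=8960/3977; mL+mR=-5360/3977 → advance -1; mR−mL=240/41 → turn +1·90°
n=3: pose=(1,2,E); sL=80/81, sR=80/53; mL=-7480/4293, mR=2240/4293; mL+mR=-5240/4293 → advance -1; mR−mL=120/53 → turn +1·90°
n=4: pose=(0,2,N); sL=160/97, sR=32/29; mL=-6192/2813, mR=-1536/2813; mL+mR=-7728/2813 → advance -1; mR−mL=48/29 → turn +1·90°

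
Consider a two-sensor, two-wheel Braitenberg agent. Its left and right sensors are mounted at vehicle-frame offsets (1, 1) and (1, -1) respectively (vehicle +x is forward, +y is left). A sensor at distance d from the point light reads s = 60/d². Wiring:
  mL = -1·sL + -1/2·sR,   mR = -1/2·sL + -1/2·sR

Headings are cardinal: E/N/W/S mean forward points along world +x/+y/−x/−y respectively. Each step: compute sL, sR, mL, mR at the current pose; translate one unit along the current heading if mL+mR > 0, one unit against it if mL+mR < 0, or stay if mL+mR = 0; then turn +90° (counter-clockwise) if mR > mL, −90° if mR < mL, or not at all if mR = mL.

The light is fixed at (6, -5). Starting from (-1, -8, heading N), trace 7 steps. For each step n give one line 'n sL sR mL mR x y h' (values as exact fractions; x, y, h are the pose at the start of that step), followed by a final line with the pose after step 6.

n=0: pose=(-1,-8,N); sL=15/17, sR=3/2; mL=-111/68, mR=-81/68; mL+mR=-48/17 → advance -1; mR−mL=15/34 → turn +1·90°
n=1: pose=(-1,-9,W); sL=60/89, sR=60/73; mL=-7050/6497, mR=-4860/6497; mL+mR=-11910/6497 → advance -1; mR−mL=30/89 → turn +1·90°
n=2: pose=(0,-9,S); sL=6/5, sR=30/37; mL=-297/185, mR=-186/185; mL+mR=-483/185 → advance -1; mR−mL=3/5 → turn +1·90°
n=3: pose=(0,-8,E); sL=60/29, sR=60/41; mL=-3330/1189, mR=-2100/1189; mL+mR=-5430/1189 → advance -1; mR−mL=30/29 → turn +1·90°
n=4: pose=(-1,-8,N); sL=15/17, sR=3/2; mL=-111/68, mR=-81/68; mL+mR=-48/17 → advance -1; mR−mL=15/34 → turn +1·90°
n=5: pose=(-1,-9,W); sL=60/89, sR=60/73; mL=-7050/6497, mR=-4860/6497; mL+mR=-11910/6497 → advance -1; mR−mL=30/89 → turn +1·90°
n=6: pose=(0,-9,S); sL=6/5, sR=30/37; mL=-297/185, mR=-186/185; mL+mR=-483/185 → advance -1; mR−mL=3/5 → turn +1·90°

0 15/17 3/2 -111/68 -81/68 -1 -8 N
1 60/89 60/73 -7050/6497 -4860/6497 -1 -9 W
2 6/5 30/37 -297/185 -186/185 0 -9 S
3 60/29 60/41 -3330/1189 -2100/1189 0 -8 E
4 15/17 3/2 -111/68 -81/68 -1 -8 N
5 60/89 60/73 -7050/6497 -4860/6497 -1 -9 W
6 6/5 30/37 -297/185 -186/185 0 -9 S
final 0 -8 E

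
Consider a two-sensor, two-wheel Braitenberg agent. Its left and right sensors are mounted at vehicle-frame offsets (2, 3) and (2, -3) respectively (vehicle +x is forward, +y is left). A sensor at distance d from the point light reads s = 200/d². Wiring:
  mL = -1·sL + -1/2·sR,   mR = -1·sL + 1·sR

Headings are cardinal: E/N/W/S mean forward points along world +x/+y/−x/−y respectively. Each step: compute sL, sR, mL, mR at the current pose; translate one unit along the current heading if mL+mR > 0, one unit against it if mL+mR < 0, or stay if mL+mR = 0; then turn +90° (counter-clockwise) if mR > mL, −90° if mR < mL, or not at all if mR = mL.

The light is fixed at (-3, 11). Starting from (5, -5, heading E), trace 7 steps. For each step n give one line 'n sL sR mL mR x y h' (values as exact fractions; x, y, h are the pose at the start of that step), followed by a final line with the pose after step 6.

0 200/269 200/461 -119100/124009 -38400/124009 5 -5 E
1 50/53 25/37 -5025/3922 -525/1961 4 -5 N
2 8/17 200/221 -12/13 96/221 4 -6 W
3 100/241 100/193 -31350/46513 4800/46513 5 -6 S
4 200/269 200/461 -119100/124009 -38400/124009 5 -5 E
5 50/53 25/37 -5025/3922 -525/1961 4 -5 N
6 8/17 200/221 -12/13 96/221 4 -6 W
final 5 -6 S

n=0: pose=(5,-5,E); sL=200/269, sR=200/461; mL=-119100/124009, mR=-38400/124009; mL+mR=-157500/124009 → advance -1; mR−mL=300/461 → turn +1·90°
n=1: pose=(4,-5,N); sL=50/53, sR=25/37; mL=-5025/3922, mR=-525/1961; mL+mR=-6075/3922 → advance -1; mR−mL=75/74 → turn +1·90°
n=2: pose=(4,-6,W); sL=8/17, sR=200/221; mL=-12/13, mR=96/221; mL+mR=-108/221 → advance -1; mR−mL=300/221 → turn +1·90°
n=3: pose=(5,-6,S); sL=100/241, sR=100/193; mL=-31350/46513, mR=4800/46513; mL+mR=-26550/46513 → advance -1; mR−mL=150/193 → turn +1·90°
n=4: pose=(5,-5,E); sL=200/269, sR=200/461; mL=-119100/124009, mR=-38400/124009; mL+mR=-157500/124009 → advance -1; mR−mL=300/461 → turn +1·90°
n=5: pose=(4,-5,N); sL=50/53, sR=25/37; mL=-5025/3922, mR=-525/1961; mL+mR=-6075/3922 → advance -1; mR−mL=75/74 → turn +1·90°
n=6: pose=(4,-6,W); sL=8/17, sR=200/221; mL=-12/13, mR=96/221; mL+mR=-108/221 → advance -1; mR−mL=300/221 → turn +1·90°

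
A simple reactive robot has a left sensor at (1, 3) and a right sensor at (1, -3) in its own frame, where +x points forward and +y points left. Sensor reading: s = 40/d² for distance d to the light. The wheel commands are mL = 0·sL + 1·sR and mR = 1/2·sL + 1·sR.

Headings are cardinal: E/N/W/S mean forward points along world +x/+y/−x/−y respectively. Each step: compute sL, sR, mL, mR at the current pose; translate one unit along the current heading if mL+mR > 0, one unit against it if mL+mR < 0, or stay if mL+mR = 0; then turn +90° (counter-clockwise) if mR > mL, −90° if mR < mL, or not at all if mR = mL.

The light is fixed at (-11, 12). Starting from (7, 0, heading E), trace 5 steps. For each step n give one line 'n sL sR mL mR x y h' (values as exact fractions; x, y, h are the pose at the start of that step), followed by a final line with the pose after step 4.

0 20/221 20/293 20/293 7350/64753 7 0 E
1 40/377 8/121 8/121 5436/45617 8 0 N
2 1/13 10/97 10/97 357/2522 8 1 W
3 8/117 40/369 40/369 76/533 7 1 S
4 20/221 20/293 20/293 7350/64753 7 0 E
final 8 0 N

n=0: pose=(7,0,E); sL=20/221, sR=20/293; mL=20/293, mR=7350/64753; mL+mR=11770/64753 → advance +1; mR−mL=10/221 → turn +1·90°
n=1: pose=(8,0,N); sL=40/377, sR=8/121; mL=8/121, mR=5436/45617; mL+mR=8452/45617 → advance +1; mR−mL=20/377 → turn +1·90°
n=2: pose=(8,1,W); sL=1/13, sR=10/97; mL=10/97, mR=357/2522; mL+mR=617/2522 → advance +1; mR−mL=1/26 → turn +1·90°
n=3: pose=(7,1,S); sL=8/117, sR=40/369; mL=40/369, mR=76/533; mL+mR=1204/4797 → advance +1; mR−mL=4/117 → turn +1·90°
n=4: pose=(7,0,E); sL=20/221, sR=20/293; mL=20/293, mR=7350/64753; mL+mR=11770/64753 → advance +1; mR−mL=10/221 → turn +1·90°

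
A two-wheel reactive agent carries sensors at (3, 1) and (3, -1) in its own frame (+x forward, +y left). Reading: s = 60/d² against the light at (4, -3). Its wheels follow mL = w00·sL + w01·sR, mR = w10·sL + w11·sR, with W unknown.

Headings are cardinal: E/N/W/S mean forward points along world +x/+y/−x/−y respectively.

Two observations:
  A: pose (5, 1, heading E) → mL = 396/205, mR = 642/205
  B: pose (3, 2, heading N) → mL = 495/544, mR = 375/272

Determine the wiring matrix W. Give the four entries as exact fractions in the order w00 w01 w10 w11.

1/2 1/2 1/2 1

obs A: pose=(5,1,E) → sL=60/41, sR=12/5, mL=396/205, mR=642/205
obs B: pose=(3,2,N) → sL=15/17, sR=15/16, mL=495/544, mR=375/272
sensor matrix S = [[60/41, 12/5], [15/17, 15/16]]; det S = -2079/2788
solve [mL_A; mL_B] = S·[w00; w01] and [mR_A; mR_B] = S·[w10; w11]:
  w00 = 1/2, w01 = 1/2, w10 = 1/2, w11 = 1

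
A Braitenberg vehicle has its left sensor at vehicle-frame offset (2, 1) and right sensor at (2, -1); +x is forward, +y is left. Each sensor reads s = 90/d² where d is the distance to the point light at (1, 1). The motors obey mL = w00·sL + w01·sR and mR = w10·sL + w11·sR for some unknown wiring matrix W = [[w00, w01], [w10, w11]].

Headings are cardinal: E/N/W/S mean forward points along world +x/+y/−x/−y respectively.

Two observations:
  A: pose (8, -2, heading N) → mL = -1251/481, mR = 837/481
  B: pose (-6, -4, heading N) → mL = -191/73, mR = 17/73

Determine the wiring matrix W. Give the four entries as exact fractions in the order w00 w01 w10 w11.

-1/2 -1 1 -1/2

obs A: pose=(8,-2,N) → sL=90/37, sR=18/13, mL=-1251/481, mR=837/481
obs B: pose=(-6,-4,N) → sL=90/73, sR=2, mL=-191/73, mR=17/73
sensor matrix S = [[90/37, 18/13], [90/73, 2]]; det S = 110880/35113
solve [mL_A; mL_B] = S·[w00; w01] and [mR_A; mR_B] = S·[w10; w11]:
  w00 = -1/2, w01 = -1, w10 = 1, w11 = -1/2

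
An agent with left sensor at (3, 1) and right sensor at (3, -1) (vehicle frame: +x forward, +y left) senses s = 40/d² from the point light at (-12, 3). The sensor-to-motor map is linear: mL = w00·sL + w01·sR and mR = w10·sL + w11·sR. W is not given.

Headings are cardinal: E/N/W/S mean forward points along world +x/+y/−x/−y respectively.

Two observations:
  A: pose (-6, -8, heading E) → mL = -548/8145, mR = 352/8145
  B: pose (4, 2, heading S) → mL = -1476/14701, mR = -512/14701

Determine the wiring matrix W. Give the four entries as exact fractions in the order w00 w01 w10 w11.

1/2 -1 1 -1

obs A: pose=(-6,-8,E) → sL=40/181, sR=8/45, mL=-548/8145, mR=352/8145
obs B: pose=(4,2,S) → sL=8/61, sR=40/241, mL=-1476/14701, mR=-512/14701
sensor matrix S = [[40/181, 8/45], [8/61, 40/241]]; det S = 1600256/119739645
solve [mL_A; mL_B] = S·[w00; w01] and [mR_A; mR_B] = S·[w10; w11]:
  w00 = 1/2, w01 = -1, w10 = 1, w11 = -1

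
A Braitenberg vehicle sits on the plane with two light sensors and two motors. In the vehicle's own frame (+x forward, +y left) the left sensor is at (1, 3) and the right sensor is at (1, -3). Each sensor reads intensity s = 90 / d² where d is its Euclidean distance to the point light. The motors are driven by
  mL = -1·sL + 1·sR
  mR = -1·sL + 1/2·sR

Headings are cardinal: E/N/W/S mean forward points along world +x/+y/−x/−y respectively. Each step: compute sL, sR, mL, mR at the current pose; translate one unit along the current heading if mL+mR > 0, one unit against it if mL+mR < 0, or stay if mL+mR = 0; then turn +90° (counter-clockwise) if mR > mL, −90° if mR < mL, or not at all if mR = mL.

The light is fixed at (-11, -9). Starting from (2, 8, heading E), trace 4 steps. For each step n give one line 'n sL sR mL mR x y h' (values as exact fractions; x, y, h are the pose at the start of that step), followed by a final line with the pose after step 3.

n=0: pose=(2,8,E); sL=45/298, sR=45/196; mL=2295/29204, mR=-2115/58408; mL+mR=2475/58408 → advance +1; mR−mL=-45/392 → turn -1·90°
n=1: pose=(3,8,S); sL=18/109, sR=90/377; mL=3024/41093, mR=-1881/41093; mL+mR=1143/41093 → advance +1; mR−mL=-45/377 → turn -1·90°
n=2: pose=(3,7,W); sL=45/169, sR=9/53; mL=-864/8957, mR=-3249/17914; mL+mR=-4977/17914 → advance -1; mR−mL=-9/106 → turn -1·90°
n=3: pose=(4,7,N); sL=90/433, sR=90/613; mL=-16200/265429, mR=-35685/265429; mL+mR=-51885/265429 → advance -1; mR−mL=-45/613 → turn -1·90°

0 45/298 45/196 2295/29204 -2115/58408 2 8 E
1 18/109 90/377 3024/41093 -1881/41093 3 8 S
2 45/169 9/53 -864/8957 -3249/17914 3 7 W
3 90/433 90/613 -16200/265429 -35685/265429 4 7 N
final 4 6 E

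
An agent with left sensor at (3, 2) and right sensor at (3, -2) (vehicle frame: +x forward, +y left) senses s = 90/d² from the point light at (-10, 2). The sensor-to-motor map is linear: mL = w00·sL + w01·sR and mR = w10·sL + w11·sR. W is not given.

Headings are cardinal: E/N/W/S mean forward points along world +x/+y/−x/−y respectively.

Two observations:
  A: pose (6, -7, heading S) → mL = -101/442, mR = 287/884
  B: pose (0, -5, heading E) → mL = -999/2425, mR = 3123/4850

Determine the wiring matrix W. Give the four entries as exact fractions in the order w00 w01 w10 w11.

obs A: pose=(6,-7,S) → sL=5/26, sR=9/34, mL=-101/442, mR=287/884
obs B: pose=(0,-5,E) → sL=45/97, sR=9/25, mL=-999/2425, mR=3123/4850
sensor matrix S = [[5/26, 9/34], [45/97, 9/25]]; det S = -5742/107185
solve [mL_A; mL_B] = S·[w00; w01] and [mR_A; mR_B] = S·[w10; w11]:
  w00 = -1/2, w01 = -1/2, w10 = 1, w11 = 1/2

-1/2 -1/2 1 1/2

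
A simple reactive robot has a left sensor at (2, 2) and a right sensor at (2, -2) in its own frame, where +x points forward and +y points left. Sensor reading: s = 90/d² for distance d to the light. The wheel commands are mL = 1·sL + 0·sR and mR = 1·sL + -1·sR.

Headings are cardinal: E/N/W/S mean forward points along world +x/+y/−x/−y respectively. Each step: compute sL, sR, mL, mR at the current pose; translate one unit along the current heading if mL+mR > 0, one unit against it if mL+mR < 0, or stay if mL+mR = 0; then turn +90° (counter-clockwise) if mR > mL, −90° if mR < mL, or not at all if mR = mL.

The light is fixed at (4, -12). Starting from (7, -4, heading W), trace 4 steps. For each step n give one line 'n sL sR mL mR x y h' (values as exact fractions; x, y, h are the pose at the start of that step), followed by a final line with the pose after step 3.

0 90/37 90/101 90/37 5760/3737 7 -4 W
1 9/10 45/58 9/10 18/145 6 -4 N
2 90/137 18/13 90/137 -1296/1781 6 -3 E
3 45/29 9/5 45/29 -36/145 5 -3 S
final 5 -4 W

n=0: pose=(7,-4,W); sL=90/37, sR=90/101; mL=90/37, mR=5760/3737; mL+mR=14850/3737 → advance +1; mR−mL=-90/101 → turn -1·90°
n=1: pose=(6,-4,N); sL=9/10, sR=45/58; mL=9/10, mR=18/145; mL+mR=297/290 → advance +1; mR−mL=-45/58 → turn -1·90°
n=2: pose=(6,-3,E); sL=90/137, sR=18/13; mL=90/137, mR=-1296/1781; mL+mR=-126/1781 → advance -1; mR−mL=-18/13 → turn -1·90°
n=3: pose=(5,-3,S); sL=45/29, sR=9/5; mL=45/29, mR=-36/145; mL+mR=189/145 → advance +1; mR−mL=-9/5 → turn -1·90°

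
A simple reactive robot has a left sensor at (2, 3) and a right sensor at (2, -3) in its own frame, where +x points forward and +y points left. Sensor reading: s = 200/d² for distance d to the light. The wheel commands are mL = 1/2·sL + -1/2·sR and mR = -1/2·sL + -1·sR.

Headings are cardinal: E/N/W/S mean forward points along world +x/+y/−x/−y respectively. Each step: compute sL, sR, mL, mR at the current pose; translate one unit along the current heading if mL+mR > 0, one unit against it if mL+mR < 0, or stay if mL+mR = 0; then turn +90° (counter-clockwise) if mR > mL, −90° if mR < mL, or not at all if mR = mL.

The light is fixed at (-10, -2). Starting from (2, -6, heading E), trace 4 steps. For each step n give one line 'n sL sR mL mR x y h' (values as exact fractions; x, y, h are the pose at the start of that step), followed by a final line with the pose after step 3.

n=0: pose=(2,-6,E); sL=200/197, sR=40/49; mL=960/9653, mR=-12780/9653; mL+mR=-60/49 → advance -1; mR−mL=-13740/9653 → turn -1·90°
n=1: pose=(1,-6,S); sL=25/29, sR=2; mL=-33/58, mR=-141/58; mL+mR=-3 → advance -1; mR−mL=-54/29 → turn -1·90°
n=2: pose=(1,-5,W); sL=200/117, sR=200/81; mL=-400/1053, mR=-3500/1053; mL+mR=-100/27 → advance -1; mR−mL=-3100/1053 → turn -1·90°
n=3: pose=(2,-5,N); sL=100/41, sR=100/113; mL=3600/4633, mR=-9750/4633; mL+mR=-150/113 → advance -1; mR−mL=-13350/4633 → turn -1·90°

0 200/197 40/49 960/9653 -12780/9653 2 -6 E
1 25/29 2 -33/58 -141/58 1 -6 S
2 200/117 200/81 -400/1053 -3500/1053 1 -5 W
3 100/41 100/113 3600/4633 -9750/4633 2 -5 N
final 2 -6 E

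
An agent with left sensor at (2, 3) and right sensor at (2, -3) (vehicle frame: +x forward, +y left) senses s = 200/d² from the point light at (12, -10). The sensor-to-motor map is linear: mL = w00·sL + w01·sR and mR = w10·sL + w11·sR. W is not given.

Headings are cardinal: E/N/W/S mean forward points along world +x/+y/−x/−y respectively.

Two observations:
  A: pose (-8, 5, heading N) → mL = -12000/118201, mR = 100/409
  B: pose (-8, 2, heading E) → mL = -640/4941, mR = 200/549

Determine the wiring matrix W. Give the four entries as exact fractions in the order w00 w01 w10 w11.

obs A: pose=(-8,5,N) → sL=100/409, sR=100/289, mL=-12000/118201, mR=100/409
obs B: pose=(-8,2,E) → sL=200/549, sR=40/81, mL=-640/4941, mR=200/549
sensor matrix S = [[100/409, 100/289], [200/549, 40/81]]; det S = -3104000/584031141
solve [mL_A; mL_B] = S·[w00; w01] and [mR_A; mR_B] = S·[w10; w11]:
  w00 = 1, w01 = -1, w10 = 1, w11 = 0

1 -1 1 0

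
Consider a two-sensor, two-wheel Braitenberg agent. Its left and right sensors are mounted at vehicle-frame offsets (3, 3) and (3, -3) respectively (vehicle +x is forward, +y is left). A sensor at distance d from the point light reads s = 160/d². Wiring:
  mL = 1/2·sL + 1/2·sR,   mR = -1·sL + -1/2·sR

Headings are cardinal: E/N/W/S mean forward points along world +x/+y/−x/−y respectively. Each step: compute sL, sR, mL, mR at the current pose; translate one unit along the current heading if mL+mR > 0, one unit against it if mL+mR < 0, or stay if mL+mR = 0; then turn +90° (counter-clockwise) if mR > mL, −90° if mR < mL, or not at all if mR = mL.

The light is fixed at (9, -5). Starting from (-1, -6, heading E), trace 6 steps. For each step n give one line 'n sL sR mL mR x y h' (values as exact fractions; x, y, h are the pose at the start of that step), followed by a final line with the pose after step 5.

n=0: pose=(-1,-6,E); sL=160/53, sR=32/13; mL=1888/689, mR=-2928/689; mL+mR=-80/53 → advance -1; mR−mL=-4816/689 → turn -1·90°
n=1: pose=(-2,-6,S); sL=2, sR=40/53; mL=73/53, mR=-126/53; mL+mR=-1 → advance -1; mR−mL=-199/53 → turn -1·90°
n=2: pose=(-2,-5,W); sL=32/41, sR=32/41; mL=32/41, mR=-48/41; mL+mR=-16/41 → advance -1; mR−mL=-80/41 → turn -1·90°
n=3: pose=(-1,-5,N); sL=80/89, sR=80/29; mL=4720/2581, mR=-5880/2581; mL+mR=-40/89 → advance -1; mR−mL=-10600/2581 → turn -1·90°
n=4: pose=(-1,-6,E); sL=160/53, sR=32/13; mL=1888/689, mR=-2928/689; mL+mR=-80/53 → advance -1; mR−mL=-4816/689 → turn -1·90°
n=5: pose=(-2,-6,S); sL=2, sR=40/53; mL=73/53, mR=-126/53; mL+mR=-1 → advance -1; mR−mL=-199/53 → turn -1·90°

0 160/53 32/13 1888/689 -2928/689 -1 -6 E
1 2 40/53 73/53 -126/53 -2 -6 S
2 32/41 32/41 32/41 -48/41 -2 -5 W
3 80/89 80/29 4720/2581 -5880/2581 -1 -5 N
4 160/53 32/13 1888/689 -2928/689 -1 -6 E
5 2 40/53 73/53 -126/53 -2 -6 S
final -2 -5 W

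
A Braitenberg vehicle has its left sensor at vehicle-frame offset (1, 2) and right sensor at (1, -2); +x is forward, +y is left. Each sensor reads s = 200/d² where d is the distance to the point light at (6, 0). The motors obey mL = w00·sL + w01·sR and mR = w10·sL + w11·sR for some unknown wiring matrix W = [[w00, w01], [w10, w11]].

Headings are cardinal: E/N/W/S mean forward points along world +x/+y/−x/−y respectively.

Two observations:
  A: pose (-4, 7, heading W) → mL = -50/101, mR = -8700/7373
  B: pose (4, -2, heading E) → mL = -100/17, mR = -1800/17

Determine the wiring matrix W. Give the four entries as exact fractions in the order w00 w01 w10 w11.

obs A: pose=(-4,7,W) → sL=100/73, sR=100/101, mL=-50/101, mR=-8700/7373
obs B: pose=(4,-2,E) → sL=200, sR=200/17, mL=-100/17, mR=-1800/17
sensor matrix S = [[100/73, 100/101], [200, 200/17]]; det S = -22800000/125341
solve [mL_A; mL_B] = S·[w00; w01] and [mR_A; mR_B] = S·[w10; w11]:
  w00 = 0, w01 = -1/2, w10 = -1/2, w11 = -1/2

0 -1/2 -1/2 -1/2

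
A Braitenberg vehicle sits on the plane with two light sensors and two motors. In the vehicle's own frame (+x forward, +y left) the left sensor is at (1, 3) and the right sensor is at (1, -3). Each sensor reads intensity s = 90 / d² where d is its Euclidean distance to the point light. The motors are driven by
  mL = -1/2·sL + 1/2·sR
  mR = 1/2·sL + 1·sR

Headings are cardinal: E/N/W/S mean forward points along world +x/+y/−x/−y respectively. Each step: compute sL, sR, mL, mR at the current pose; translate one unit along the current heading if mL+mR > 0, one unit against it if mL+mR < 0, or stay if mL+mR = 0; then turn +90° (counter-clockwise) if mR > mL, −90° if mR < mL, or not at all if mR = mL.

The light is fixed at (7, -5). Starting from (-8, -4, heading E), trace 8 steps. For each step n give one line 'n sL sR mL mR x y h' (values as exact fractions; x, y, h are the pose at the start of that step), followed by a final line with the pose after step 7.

0 45/106 9/20 27/2120 351/530 -8 -4 E
1 90/293 18/25 1512/7325 6399/7325 -7 -4 N
2 45/113 9/25 -54/2825 3159/5650 -7 -3 W
3 18/29 18/65 -324/1885 1107/1885 -8 -3 S
4 45/106 9/20 27/2120 351/530 -8 -4 E
5 90/293 18/25 1512/7325 6399/7325 -7 -4 N
6 45/113 9/25 -54/2825 3159/5650 -7 -3 W
7 18/29 18/65 -324/1885 1107/1885 -8 -3 S
final -8 -4 E

n=0: pose=(-8,-4,E); sL=45/106, sR=9/20; mL=27/2120, mR=351/530; mL+mR=27/40 → advance +1; mR−mL=1377/2120 → turn +1·90°
n=1: pose=(-7,-4,N); sL=90/293, sR=18/25; mL=1512/7325, mR=6399/7325; mL+mR=27/25 → advance +1; mR−mL=4887/7325 → turn +1·90°
n=2: pose=(-7,-3,W); sL=45/113, sR=9/25; mL=-54/2825, mR=3159/5650; mL+mR=27/50 → advance +1; mR−mL=3267/5650 → turn +1·90°
n=3: pose=(-8,-3,S); sL=18/29, sR=18/65; mL=-324/1885, mR=1107/1885; mL+mR=27/65 → advance +1; mR−mL=1431/1885 → turn +1·90°
n=4: pose=(-8,-4,E); sL=45/106, sR=9/20; mL=27/2120, mR=351/530; mL+mR=27/40 → advance +1; mR−mL=1377/2120 → turn +1·90°
n=5: pose=(-7,-4,N); sL=90/293, sR=18/25; mL=1512/7325, mR=6399/7325; mL+mR=27/25 → advance +1; mR−mL=4887/7325 → turn +1·90°
n=6: pose=(-7,-3,W); sL=45/113, sR=9/25; mL=-54/2825, mR=3159/5650; mL+mR=27/50 → advance +1; mR−mL=3267/5650 → turn +1·90°
n=7: pose=(-8,-3,S); sL=18/29, sR=18/65; mL=-324/1885, mR=1107/1885; mL+mR=27/65 → advance +1; mR−mL=1431/1885 → turn +1·90°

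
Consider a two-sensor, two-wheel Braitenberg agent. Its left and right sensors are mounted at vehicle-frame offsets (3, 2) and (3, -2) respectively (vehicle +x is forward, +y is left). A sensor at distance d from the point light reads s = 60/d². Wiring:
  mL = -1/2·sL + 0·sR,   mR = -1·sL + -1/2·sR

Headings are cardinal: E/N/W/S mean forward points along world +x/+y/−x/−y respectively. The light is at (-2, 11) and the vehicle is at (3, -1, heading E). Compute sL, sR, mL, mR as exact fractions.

left sensor world pos  = (6, 1); dL² = 164
right sensor world pos = (6, -3); dR² = 260
sL = 60/164 = 15/41
sR = 60/260 = 3/13
mL = -1/2·sL + 0·sR = -15/82
mR = -1·sL + -1/2·sR = -513/1066

15/41 3/13 -15/82 -513/1066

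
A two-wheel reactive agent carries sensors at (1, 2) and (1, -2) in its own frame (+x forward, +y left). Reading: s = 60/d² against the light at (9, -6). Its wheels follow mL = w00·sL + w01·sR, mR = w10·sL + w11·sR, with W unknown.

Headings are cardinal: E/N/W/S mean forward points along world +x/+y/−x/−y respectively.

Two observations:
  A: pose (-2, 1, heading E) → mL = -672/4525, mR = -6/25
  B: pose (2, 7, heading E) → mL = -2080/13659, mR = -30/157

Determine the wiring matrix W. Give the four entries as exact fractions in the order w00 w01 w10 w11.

1 -1 0 -1/2

obs A: pose=(-2,1,E) → sL=60/181, sR=12/25, mL=-672/4525, mR=-6/25
obs B: pose=(2,7,E) → sL=20/87, sR=60/157, mL=-2080/13659, mR=-30/157
sensor matrix S = [[60/181, 12/25], [20/87, 60/157]]; det S = 67328/4120465
solve [mL_A; mL_B] = S·[w00; w01] and [mR_A; mR_B] = S·[w10; w11]:
  w00 = 1, w01 = -1, w10 = 0, w11 = -1/2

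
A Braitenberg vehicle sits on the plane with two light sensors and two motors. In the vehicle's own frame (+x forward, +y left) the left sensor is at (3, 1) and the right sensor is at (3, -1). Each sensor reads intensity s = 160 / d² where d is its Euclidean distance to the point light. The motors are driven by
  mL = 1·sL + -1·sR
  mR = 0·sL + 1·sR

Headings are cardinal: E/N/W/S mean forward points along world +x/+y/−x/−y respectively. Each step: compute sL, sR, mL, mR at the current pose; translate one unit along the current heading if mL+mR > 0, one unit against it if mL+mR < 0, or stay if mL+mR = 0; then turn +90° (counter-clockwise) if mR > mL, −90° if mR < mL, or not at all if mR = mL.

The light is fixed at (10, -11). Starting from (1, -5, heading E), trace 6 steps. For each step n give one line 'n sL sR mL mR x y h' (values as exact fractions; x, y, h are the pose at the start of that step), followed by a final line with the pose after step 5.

0 32/17 160/61 -768/1037 160/61 1 -5 E
1 80/81 16/13 -256/1053 16/13 2 -5 N
2 160/157 32/37 896/5809 32/37 2 -4 W
3 2 40/29 18/29 40/29 1 -4 S
4 32/17 160/61 -768/1037 160/61 1 -5 E
5 80/81 16/13 -256/1053 16/13 2 -5 N
final 2 -4 W

n=0: pose=(1,-5,E); sL=32/17, sR=160/61; mL=-768/1037, mR=160/61; mL+mR=32/17 → advance +1; mR−mL=3488/1037 → turn +1·90°
n=1: pose=(2,-5,N); sL=80/81, sR=16/13; mL=-256/1053, mR=16/13; mL+mR=80/81 → advance +1; mR−mL=1552/1053 → turn +1·90°
n=2: pose=(2,-4,W); sL=160/157, sR=32/37; mL=896/5809, mR=32/37; mL+mR=160/157 → advance +1; mR−mL=4128/5809 → turn +1·90°
n=3: pose=(1,-4,S); sL=2, sR=40/29; mL=18/29, mR=40/29; mL+mR=2 → advance +1; mR−mL=22/29 → turn +1·90°
n=4: pose=(1,-5,E); sL=32/17, sR=160/61; mL=-768/1037, mR=160/61; mL+mR=32/17 → advance +1; mR−mL=3488/1037 → turn +1·90°
n=5: pose=(2,-5,N); sL=80/81, sR=16/13; mL=-256/1053, mR=16/13; mL+mR=80/81 → advance +1; mR−mL=1552/1053 → turn +1·90°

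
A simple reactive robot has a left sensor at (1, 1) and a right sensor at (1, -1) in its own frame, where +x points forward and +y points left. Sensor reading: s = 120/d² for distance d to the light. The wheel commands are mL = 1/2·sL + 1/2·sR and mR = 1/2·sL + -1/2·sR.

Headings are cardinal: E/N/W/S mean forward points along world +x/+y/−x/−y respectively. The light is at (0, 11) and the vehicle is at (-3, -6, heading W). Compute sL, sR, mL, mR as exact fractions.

6/17 15/34 27/68 -3/68

left sensor world pos  = (-4, -7); dL² = 340
right sensor world pos = (-4, -5); dR² = 272
sL = 120/340 = 6/17
sR = 120/272 = 15/34
mL = 1/2·sL + 1/2·sR = 27/68
mR = 1/2·sL + -1/2·sR = -3/68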